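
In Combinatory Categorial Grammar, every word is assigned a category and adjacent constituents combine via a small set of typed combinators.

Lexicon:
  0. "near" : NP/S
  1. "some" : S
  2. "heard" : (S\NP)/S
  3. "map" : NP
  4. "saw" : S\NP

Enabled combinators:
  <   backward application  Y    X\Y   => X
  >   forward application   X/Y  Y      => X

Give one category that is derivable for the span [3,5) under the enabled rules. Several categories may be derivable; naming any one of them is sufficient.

[0,5] S   <
  [0,2] NP   >
    [0,1] "near" : NP/S
    [1,2] "some" : S
  [2,5] S\NP   >
    [2,3] "heard" : (S\NP)/S
    [3,5] S   <
      [3,4] "map" : NP
      [4,5] "saw" : S\NP

S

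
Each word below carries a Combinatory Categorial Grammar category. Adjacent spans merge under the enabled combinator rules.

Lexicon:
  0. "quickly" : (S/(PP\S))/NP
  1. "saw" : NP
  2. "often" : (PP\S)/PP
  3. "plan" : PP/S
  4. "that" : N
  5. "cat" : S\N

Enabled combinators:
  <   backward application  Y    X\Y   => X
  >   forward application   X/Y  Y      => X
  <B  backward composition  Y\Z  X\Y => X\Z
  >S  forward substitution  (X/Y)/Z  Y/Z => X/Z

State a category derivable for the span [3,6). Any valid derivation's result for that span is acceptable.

PP

[0,6] S   >
  [0,2] S/(PP\S)   >
    [0,1] "quickly" : (S/(PP\S))/NP
    [1,2] "saw" : NP
  [2,6] PP\S   >
    [2,3] "often" : (PP\S)/PP
    [3,6] PP   >
      [3,4] "plan" : PP/S
      [4,6] S   <
        [4,5] "that" : N
        [5,6] "cat" : S\N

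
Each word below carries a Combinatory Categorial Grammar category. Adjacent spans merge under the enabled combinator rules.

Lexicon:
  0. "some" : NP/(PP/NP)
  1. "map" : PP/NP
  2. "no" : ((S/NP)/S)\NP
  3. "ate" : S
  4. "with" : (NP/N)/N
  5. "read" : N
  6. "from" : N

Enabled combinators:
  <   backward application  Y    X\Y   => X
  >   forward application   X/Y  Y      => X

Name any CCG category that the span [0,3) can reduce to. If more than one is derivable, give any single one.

[0,7] S   >
  [0,4] S/NP   >
    [0,3] (S/NP)/S   <
      [0,2] NP   >
        [0,1] "some" : NP/(PP/NP)
        [1,2] "map" : PP/NP
      [2,3] "no" : ((S/NP)/S)\NP
    [3,4] "ate" : S
  [4,7] NP   >
    [4,6] NP/N   >
      [4,5] "with" : (NP/N)/N
      [5,6] "read" : N
    [6,7] "from" : N

(S/NP)/S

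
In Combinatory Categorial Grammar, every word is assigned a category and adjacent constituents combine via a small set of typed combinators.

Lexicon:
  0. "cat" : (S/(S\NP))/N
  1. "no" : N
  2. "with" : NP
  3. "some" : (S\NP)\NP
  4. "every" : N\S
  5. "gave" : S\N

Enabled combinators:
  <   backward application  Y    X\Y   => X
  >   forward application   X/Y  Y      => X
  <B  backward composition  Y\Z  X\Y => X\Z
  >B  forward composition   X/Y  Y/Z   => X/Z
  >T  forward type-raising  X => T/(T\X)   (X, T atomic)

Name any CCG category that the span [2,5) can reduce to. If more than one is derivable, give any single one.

N\NP

[0,6] S   >
  [0,2] S/(S\NP)   >
    [0,1] "cat" : (S/(S\NP))/N
    [1,2] "no" : N
  [2,6] S\NP   <B
    [2,5] N\NP   <B
      [2,4] S\NP   <
        [2,3] "with" : NP
        [3,4] "some" : (S\NP)\NP
      [4,5] "every" : N\S
    [5,6] "gave" : S\N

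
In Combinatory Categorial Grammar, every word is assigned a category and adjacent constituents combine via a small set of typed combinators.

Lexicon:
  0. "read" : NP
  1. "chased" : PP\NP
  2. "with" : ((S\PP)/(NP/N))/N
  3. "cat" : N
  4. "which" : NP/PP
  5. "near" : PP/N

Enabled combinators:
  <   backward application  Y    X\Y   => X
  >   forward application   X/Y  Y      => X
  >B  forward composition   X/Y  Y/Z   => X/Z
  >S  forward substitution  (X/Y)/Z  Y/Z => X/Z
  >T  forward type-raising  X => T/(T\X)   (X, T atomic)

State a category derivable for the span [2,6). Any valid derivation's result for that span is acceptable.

S\PP

[0,6] S   <
  [0,2] PP   >
    [0,1] PP/(PP\NP)   >T
      [0,1] "read" : NP
    [1,2] "chased" : PP\NP
  [2,6] S\PP   >
    [2,4] (S\PP)/(NP/N)   >
      [2,3] "with" : ((S\PP)/(NP/N))/N
      [3,4] "cat" : N
    [4,6] NP/N   >B
      [4,5] "which" : NP/PP
      [5,6] "near" : PP/N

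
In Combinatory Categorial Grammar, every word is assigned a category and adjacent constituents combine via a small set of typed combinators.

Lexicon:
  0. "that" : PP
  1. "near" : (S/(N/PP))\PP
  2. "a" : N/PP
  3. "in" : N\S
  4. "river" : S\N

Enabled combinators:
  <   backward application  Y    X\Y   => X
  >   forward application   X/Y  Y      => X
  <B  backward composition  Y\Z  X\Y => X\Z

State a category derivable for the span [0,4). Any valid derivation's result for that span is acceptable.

[0,5] S   <
  [0,4] N   <
    [0,3] S   >
      [0,2] S/(N/PP)   <
        [0,1] "that" : PP
        [1,2] "near" : (S/(N/PP))\PP
      [2,3] "a" : N/PP
    [3,4] "in" : N\S
  [4,5] "river" : S\N

N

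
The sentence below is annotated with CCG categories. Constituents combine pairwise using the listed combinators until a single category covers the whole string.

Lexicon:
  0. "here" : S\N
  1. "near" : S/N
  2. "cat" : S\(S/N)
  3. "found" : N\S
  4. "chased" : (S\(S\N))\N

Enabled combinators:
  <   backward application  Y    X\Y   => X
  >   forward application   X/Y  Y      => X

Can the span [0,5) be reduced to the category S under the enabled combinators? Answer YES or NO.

YES

[0,5] S   <
  [0,1] "here" : S\N
  [1,5] S\(S\N)   <
    [1,4] N   <
      [1,3] S   <
        [1,2] "near" : S/N
        [2,3] "cat" : S\(S/N)
      [3,4] "found" : N\S
    [4,5] "chased" : (S\(S\N))\N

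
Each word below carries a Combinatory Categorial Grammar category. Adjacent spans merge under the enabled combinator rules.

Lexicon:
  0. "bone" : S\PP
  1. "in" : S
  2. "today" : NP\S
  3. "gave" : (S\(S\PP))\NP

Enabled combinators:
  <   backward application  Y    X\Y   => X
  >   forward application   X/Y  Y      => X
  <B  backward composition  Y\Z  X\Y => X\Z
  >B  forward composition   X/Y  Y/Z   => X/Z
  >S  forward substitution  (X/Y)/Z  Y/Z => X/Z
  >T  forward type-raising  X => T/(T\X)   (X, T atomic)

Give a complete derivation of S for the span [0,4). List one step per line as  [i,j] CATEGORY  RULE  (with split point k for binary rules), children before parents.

[0,4] S   <
  [0,1] "bone" : S\PP
  [1,4] S\(S\PP)   <
    [1,3] NP   >
      [1,2] NP/(NP\S)   >T
        [1,2] "in" : S
      [2,3] "today" : NP\S
    [3,4] "gave" : (S\(S\PP))\NP

[0,1] S\PP  lex  "bone"
[1,2] S  lex  "in"
[1,2] NP/(NP\S)  >T
[2,3] NP\S  lex  "today"
[1,3] NP  >  k=2
[3,4] (S\(S\PP))\NP  lex  "gave"
[1,4] S\(S\PP)  <  k=3
[0,4] S  <  k=1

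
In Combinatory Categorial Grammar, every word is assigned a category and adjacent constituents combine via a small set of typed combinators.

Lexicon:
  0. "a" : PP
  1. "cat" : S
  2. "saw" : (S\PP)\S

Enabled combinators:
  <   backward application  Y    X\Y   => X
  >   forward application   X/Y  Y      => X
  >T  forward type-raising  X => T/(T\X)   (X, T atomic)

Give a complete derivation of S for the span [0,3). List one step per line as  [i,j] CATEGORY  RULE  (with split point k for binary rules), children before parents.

[0,1] PP  lex  "a"
[0,1] S/(S\PP)  >T
[1,2] S  lex  "cat"
[2,3] (S\PP)\S  lex  "saw"
[1,3] S\PP  <  k=2
[0,3] S  >  k=1

[0,3] S   >
  [0,1] S/(S\PP)   >T
    [0,1] "a" : PP
  [1,3] S\PP   <
    [1,2] "cat" : S
    [2,3] "saw" : (S\PP)\S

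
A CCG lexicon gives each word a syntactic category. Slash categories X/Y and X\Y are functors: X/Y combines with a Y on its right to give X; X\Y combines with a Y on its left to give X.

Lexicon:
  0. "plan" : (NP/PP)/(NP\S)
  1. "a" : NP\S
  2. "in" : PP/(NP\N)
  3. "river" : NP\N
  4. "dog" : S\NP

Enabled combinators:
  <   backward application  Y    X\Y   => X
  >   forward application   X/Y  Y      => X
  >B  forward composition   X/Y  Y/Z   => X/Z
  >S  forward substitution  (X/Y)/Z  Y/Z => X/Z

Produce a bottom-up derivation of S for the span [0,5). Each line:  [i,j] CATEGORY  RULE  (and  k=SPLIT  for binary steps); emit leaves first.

[0,5] S   <
  [0,4] NP   >
    [0,2] NP/PP   >
      [0,1] "plan" : (NP/PP)/(NP\S)
      [1,2] "a" : NP\S
    [2,4] PP   >
      [2,3] "in" : PP/(NP\N)
      [3,4] "river" : NP\N
  [4,5] "dog" : S\NP

[0,1] (NP/PP)/(NP\S)  lex  "plan"
[1,2] NP\S  lex  "a"
[0,2] NP/PP  >  k=1
[2,3] PP/(NP\N)  lex  "in"
[3,4] NP\N  lex  "river"
[2,4] PP  >  k=3
[0,4] NP  >  k=2
[4,5] S\NP  lex  "dog"
[0,5] S  <  k=4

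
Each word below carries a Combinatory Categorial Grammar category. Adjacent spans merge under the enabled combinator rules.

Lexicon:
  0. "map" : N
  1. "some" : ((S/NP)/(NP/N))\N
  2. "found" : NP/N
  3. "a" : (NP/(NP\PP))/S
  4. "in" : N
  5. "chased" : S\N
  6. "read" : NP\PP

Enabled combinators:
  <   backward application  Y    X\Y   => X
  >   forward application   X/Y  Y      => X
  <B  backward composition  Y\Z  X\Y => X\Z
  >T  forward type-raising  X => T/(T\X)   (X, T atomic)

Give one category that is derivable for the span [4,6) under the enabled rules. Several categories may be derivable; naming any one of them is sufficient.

[0,7] S   >
  [0,3] S/NP   >
    [0,2] (S/NP)/(NP/N)   <
      [0,1] "map" : N
      [1,2] "some" : ((S/NP)/(NP/N))\N
    [2,3] "found" : NP/N
  [3,7] NP   >
    [3,6] NP/(NP\PP)   >
      [3,4] "a" : (NP/(NP\PP))/S
      [4,6] S   <
        [4,5] "in" : N
        [5,6] "chased" : S\N
    [6,7] "read" : NP\PP

S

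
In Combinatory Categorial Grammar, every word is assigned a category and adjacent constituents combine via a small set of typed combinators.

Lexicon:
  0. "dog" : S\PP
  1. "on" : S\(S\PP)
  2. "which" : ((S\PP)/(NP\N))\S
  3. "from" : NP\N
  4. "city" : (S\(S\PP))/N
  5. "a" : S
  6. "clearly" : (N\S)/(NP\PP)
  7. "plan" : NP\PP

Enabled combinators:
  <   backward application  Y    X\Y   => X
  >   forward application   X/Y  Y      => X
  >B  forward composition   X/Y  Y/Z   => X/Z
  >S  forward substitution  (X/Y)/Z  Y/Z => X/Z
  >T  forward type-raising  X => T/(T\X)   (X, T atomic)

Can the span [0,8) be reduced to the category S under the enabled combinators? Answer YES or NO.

[0,8] S   <
  [0,4] S\PP   >
    [0,3] (S\PP)/(NP\N)   <
      [0,2] S   <
        [0,1] "dog" : S\PP
        [1,2] "on" : S\(S\PP)
      [2,3] "which" : ((S\PP)/(NP\N))\S
    [3,4] "from" : NP\N
  [4,8] S\(S\PP)   >
    [4,5] "city" : (S\(S\PP))/N
    [5,8] N   <
      [5,6] "a" : S
      [6,8] N\S   >
        [6,7] "clearly" : (N\S)/(NP\PP)
        [7,8] "plan" : NP\PP

YES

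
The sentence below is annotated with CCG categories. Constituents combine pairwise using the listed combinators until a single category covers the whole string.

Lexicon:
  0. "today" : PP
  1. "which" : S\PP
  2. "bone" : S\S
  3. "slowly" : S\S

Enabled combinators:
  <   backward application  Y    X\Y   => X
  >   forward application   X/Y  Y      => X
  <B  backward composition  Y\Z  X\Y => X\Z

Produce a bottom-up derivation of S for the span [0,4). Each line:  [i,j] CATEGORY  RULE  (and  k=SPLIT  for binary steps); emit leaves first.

[0,1] PP  lex  "today"
[1,2] S\PP  lex  "which"
[2,3] S\S  lex  "bone"
[3,4] S\S  lex  "slowly"
[2,4] S\S  <B  k=3
[1,4] S\PP  <B  k=2
[0,4] S  <  k=1

[0,4] S   <
  [0,1] "today" : PP
  [1,4] S\PP   <B
    [1,2] "which" : S\PP
    [2,4] S\S   <B
      [2,3] "bone" : S\S
      [3,4] "slowly" : S\S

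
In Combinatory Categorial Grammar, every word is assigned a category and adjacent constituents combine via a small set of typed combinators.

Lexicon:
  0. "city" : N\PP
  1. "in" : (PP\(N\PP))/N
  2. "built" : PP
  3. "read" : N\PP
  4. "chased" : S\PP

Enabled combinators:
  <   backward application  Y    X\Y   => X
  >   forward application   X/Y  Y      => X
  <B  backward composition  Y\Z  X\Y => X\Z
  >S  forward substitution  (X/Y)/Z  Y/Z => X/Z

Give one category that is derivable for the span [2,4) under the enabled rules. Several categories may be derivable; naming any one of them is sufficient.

N

[0,5] S   <
  [0,4] PP   <
    [0,1] "city" : N\PP
    [1,4] PP\(N\PP)   >
      [1,2] "in" : (PP\(N\PP))/N
      [2,4] N   <
        [2,3] "built" : PP
        [3,4] "read" : N\PP
  [4,5] "chased" : S\PP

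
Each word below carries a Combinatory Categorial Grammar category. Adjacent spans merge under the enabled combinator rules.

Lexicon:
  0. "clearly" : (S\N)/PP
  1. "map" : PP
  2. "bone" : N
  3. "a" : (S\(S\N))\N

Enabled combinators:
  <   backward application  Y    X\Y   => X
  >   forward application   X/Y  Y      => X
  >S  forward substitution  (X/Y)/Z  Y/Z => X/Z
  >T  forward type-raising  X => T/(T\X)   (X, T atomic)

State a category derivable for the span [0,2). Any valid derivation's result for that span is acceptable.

[0,4] S   <
  [0,2] S\N   >
    [0,1] "clearly" : (S\N)/PP
    [1,2] "map" : PP
  [2,4] S\(S\N)   <
    [2,3] "bone" : N
    [3,4] "a" : (S\(S\N))\N

S\N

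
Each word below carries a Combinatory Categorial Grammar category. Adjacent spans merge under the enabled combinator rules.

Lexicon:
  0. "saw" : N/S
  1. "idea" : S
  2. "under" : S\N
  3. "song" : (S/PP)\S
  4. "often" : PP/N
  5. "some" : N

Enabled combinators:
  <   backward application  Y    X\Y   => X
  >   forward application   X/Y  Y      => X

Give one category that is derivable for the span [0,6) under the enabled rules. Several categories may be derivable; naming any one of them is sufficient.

S

[0,6] S   >
  [0,4] S/PP   <
    [0,3] S   <
      [0,2] N   >
        [0,1] "saw" : N/S
        [1,2] "idea" : S
      [2,3] "under" : S\N
    [3,4] "song" : (S/PP)\S
  [4,6] PP   >
    [4,5] "often" : PP/N
    [5,6] "some" : N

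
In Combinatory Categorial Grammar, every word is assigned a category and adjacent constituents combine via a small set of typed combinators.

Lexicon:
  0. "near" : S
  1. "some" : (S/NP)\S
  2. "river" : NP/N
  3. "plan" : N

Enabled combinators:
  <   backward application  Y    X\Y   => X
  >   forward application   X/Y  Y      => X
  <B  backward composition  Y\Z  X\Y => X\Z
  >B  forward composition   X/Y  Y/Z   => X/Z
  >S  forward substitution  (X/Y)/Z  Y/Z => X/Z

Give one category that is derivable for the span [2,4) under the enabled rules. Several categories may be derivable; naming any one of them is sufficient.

NP

[0,4] S   >
  [0,2] S/NP   <
    [0,1] "near" : S
    [1,2] "some" : (S/NP)\S
  [2,4] NP   >
    [2,3] "river" : NP/N
    [3,4] "plan" : N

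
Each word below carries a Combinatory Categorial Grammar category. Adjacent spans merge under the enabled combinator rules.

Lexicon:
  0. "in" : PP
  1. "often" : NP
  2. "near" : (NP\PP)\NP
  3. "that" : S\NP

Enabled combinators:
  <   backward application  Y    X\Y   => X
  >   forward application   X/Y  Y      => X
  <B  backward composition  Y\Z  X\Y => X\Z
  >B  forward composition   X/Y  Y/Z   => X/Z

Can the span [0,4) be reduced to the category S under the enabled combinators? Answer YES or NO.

YES

[0,4] S   <
  [0,1] "in" : PP
  [1,4] S\PP   <B
    [1,3] NP\PP   <
      [1,2] "often" : NP
      [2,3] "near" : (NP\PP)\NP
    [3,4] "that" : S\NP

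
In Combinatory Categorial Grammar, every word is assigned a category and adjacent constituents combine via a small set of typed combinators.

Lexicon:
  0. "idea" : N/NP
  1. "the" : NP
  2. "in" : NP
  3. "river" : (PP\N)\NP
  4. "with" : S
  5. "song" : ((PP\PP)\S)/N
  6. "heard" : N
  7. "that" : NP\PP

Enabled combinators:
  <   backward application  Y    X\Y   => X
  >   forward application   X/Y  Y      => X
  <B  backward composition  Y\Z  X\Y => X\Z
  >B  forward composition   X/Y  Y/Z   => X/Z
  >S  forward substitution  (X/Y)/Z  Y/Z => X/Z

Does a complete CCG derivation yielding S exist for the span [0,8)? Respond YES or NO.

N/NP NP NP (PP\N)\NP S ((PP\PP)\S)/N N NP\PP
CKY chart[0,8] = {NP}; S ∉ chart

NO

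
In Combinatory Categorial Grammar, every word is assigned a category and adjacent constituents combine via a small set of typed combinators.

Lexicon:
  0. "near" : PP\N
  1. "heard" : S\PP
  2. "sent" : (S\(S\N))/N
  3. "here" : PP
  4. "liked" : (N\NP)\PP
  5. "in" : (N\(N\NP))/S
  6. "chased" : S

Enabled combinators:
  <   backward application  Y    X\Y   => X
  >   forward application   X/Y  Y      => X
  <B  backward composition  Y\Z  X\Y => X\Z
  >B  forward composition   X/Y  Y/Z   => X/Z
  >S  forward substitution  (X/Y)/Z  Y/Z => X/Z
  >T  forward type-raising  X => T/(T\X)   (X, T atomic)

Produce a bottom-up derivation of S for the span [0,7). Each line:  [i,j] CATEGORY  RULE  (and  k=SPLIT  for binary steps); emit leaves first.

[0,7] S   <
  [0,2] S\N   <B
    [0,1] "near" : PP\N
    [1,2] "heard" : S\PP
  [2,7] S\(S\N)   >
    [2,3] "sent" : (S\(S\N))/N
    [3,7] N   <
      [3,5] N\NP   <
        [3,4] "here" : PP
        [4,5] "liked" : (N\NP)\PP
      [5,7] N\(N\NP)   >
        [5,6] "in" : (N\(N\NP))/S
        [6,7] "chased" : S

[0,1] PP\N  lex  "near"
[1,2] S\PP  lex  "heard"
[0,2] S\N  <B  k=1
[2,3] (S\(S\N))/N  lex  "sent"
[3,4] PP  lex  "here"
[4,5] (N\NP)\PP  lex  "liked"
[3,5] N\NP  <  k=4
[5,6] (N\(N\NP))/S  lex  "in"
[6,7] S  lex  "chased"
[5,7] N\(N\NP)  >  k=6
[3,7] N  <  k=5
[2,7] S\(S\N)  >  k=3
[0,7] S  <  k=2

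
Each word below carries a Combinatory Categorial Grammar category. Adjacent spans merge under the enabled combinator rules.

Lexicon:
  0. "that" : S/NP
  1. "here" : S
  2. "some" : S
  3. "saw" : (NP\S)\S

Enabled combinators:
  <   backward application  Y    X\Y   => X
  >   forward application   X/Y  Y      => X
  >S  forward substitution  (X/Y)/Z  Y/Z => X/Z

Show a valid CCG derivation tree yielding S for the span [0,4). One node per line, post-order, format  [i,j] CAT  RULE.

[0,4] S   >
  [0,1] "that" : S/NP
  [1,4] NP   <
    [1,2] "here" : S
    [2,4] NP\S   <
      [2,3] "some" : S
      [3,4] "saw" : (NP\S)\S

[0,1] S/NP  lex  "that"
[1,2] S  lex  "here"
[2,3] S  lex  "some"
[3,4] (NP\S)\S  lex  "saw"
[2,4] NP\S  <  k=3
[1,4] NP  <  k=2
[0,4] S  >  k=1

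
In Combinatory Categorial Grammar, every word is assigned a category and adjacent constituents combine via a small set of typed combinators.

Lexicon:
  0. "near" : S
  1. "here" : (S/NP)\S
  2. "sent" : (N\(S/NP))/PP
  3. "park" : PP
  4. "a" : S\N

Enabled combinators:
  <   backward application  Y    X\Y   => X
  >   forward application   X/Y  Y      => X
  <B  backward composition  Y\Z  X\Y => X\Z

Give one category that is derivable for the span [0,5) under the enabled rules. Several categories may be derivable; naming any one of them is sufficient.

S

[0,5] S   <
  [0,4] N   <
    [0,2] S/NP   <
      [0,1] "near" : S
      [1,2] "here" : (S/NP)\S
    [2,4] N\(S/NP)   >
      [2,3] "sent" : (N\(S/NP))/PP
      [3,4] "park" : PP
  [4,5] "a" : S\N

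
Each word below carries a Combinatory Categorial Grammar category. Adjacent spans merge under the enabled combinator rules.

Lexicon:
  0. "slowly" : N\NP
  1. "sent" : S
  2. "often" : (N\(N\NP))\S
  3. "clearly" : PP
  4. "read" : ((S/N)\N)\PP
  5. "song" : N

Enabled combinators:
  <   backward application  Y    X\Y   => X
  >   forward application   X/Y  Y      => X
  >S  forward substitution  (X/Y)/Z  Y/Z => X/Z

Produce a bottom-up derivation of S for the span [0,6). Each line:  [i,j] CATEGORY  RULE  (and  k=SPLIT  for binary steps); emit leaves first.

[0,1] N\NP  lex  "slowly"
[1,2] S  lex  "sent"
[2,3] (N\(N\NP))\S  lex  "often"
[1,3] N\(N\NP)  <  k=2
[0,3] N  <  k=1
[3,4] PP  lex  "clearly"
[4,5] ((S/N)\N)\PP  lex  "read"
[3,5] (S/N)\N  <  k=4
[0,5] S/N  <  k=3
[5,6] N  lex  "song"
[0,6] S  >  k=5

[0,6] S   >
  [0,5] S/N   <
    [0,3] N   <
      [0,1] "slowly" : N\NP
      [1,3] N\(N\NP)   <
        [1,2] "sent" : S
        [2,3] "often" : (N\(N\NP))\S
    [3,5] (S/N)\N   <
      [3,4] "clearly" : PP
      [4,5] "read" : ((S/N)\N)\PP
  [5,6] "song" : N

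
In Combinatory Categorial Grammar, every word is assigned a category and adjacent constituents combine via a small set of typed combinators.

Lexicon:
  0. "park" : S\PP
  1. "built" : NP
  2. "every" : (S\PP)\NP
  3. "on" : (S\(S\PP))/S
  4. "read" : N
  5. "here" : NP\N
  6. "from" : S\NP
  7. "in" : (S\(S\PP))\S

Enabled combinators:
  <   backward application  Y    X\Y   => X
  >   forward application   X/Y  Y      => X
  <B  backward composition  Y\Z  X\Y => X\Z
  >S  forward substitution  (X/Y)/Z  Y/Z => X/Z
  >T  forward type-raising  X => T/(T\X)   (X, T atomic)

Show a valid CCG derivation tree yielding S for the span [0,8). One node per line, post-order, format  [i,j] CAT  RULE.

[0,8] S   <
  [0,1] "park" : S\PP
  [1,8] S\(S\PP)   <
    [1,7] S   <
      [1,3] S\PP   <
        [1,2] "built" : NP
        [2,3] "every" : (S\PP)\NP
      [3,7] S\(S\PP)   >
        [3,4] "on" : (S\(S\PP))/S
        [4,7] S   <
          [4,5] "read" : N
          [5,7] S\N   <B
            [5,6] "here" : NP\N
            [6,7] "from" : S\NP
    [7,8] "in" : (S\(S\PP))\S

[0,1] S\PP  lex  "park"
[1,2] NP  lex  "built"
[2,3] (S\PP)\NP  lex  "every"
[1,3] S\PP  <  k=2
[3,4] (S\(S\PP))/S  lex  "on"
[4,5] N  lex  "read"
[5,6] NP\N  lex  "here"
[6,7] S\NP  lex  "from"
[5,7] S\N  <B  k=6
[4,7] S  <  k=5
[3,7] S\(S\PP)  >  k=4
[1,7] S  <  k=3
[7,8] (S\(S\PP))\S  lex  "in"
[1,8] S\(S\PP)  <  k=7
[0,8] S  <  k=1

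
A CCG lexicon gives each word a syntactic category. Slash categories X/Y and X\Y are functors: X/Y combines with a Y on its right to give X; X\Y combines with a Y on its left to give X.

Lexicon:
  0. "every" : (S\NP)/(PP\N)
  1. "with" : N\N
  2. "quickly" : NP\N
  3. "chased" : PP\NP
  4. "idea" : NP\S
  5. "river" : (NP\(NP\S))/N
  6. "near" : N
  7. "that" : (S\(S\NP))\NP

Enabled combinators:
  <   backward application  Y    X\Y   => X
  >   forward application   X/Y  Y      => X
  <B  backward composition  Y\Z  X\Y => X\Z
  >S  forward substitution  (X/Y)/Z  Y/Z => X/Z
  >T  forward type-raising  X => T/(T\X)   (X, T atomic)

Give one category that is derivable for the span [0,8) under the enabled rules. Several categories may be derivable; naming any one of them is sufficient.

S

[0,8] S   <
  [0,4] S\NP   >
    [0,1] "every" : (S\NP)/(PP\N)
    [1,4] PP\N   <B
      [1,3] NP\N   <B
        [1,2] "with" : N\N
        [2,3] "quickly" : NP\N
      [3,4] "chased" : PP\NP
  [4,8] S\(S\NP)   <
    [4,7] NP   <
      [4,5] "idea" : NP\S
      [5,7] NP\(NP\S)   >
        [5,6] "river" : (NP\(NP\S))/N
        [6,7] "near" : N
    [7,8] "that" : (S\(S\NP))\NP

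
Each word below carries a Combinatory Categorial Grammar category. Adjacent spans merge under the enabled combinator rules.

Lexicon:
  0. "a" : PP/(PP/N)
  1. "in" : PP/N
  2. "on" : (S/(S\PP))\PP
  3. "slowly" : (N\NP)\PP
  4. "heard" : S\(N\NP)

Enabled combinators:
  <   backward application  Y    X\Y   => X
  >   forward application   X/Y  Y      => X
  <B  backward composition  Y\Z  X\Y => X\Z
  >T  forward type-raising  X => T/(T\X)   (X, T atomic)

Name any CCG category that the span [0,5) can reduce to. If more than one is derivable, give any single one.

S

[0,5] S   >
  [0,3] S/(S\PP)   <
    [0,2] PP   >
      [0,1] "a" : PP/(PP/N)
      [1,2] "in" : PP/N
    [2,3] "on" : (S/(S\PP))\PP
  [3,5] S\PP   <B
    [3,4] "slowly" : (N\NP)\PP
    [4,5] "heard" : S\(N\NP)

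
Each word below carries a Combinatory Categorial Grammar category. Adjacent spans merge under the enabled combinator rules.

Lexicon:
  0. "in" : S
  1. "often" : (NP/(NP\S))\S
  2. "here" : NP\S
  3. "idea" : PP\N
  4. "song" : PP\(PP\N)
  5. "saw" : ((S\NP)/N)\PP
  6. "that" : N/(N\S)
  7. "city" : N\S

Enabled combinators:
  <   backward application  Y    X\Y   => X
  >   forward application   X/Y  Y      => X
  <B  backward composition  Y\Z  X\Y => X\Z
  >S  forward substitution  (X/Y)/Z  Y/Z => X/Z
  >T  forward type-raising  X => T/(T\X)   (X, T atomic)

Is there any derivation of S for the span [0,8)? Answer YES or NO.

YES

[0,8] S   <
  [0,3] NP   >
    [0,2] NP/(NP\S)   <
      [0,1] "in" : S
      [1,2] "often" : (NP/(NP\S))\S
    [2,3] "here" : NP\S
  [3,8] S\NP   >
    [3,6] (S\NP)/N   <
      [3,5] PP   <
        [3,4] "idea" : PP\N
        [4,5] "song" : PP\(PP\N)
      [5,6] "saw" : ((S\NP)/N)\PP
    [6,8] N   >
      [6,7] "that" : N/(N\S)
      [7,8] "city" : N\S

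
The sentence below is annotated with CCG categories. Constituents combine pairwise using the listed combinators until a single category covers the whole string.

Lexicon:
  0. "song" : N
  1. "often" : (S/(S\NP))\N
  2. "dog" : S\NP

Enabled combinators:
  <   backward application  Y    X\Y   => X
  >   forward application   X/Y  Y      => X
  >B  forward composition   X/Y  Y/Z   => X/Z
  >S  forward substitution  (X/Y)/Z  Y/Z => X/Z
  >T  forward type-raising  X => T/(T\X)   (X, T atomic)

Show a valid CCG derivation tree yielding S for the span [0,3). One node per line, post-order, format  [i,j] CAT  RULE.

[0,3] S   >
  [0,2] S/(S\NP)   <
    [0,1] "song" : N
    [1,2] "often" : (S/(S\NP))\N
  [2,3] "dog" : S\NP

[0,1] N  lex  "song"
[1,2] (S/(S\NP))\N  lex  "often"
[0,2] S/(S\NP)  <  k=1
[2,3] S\NP  lex  "dog"
[0,3] S  >  k=2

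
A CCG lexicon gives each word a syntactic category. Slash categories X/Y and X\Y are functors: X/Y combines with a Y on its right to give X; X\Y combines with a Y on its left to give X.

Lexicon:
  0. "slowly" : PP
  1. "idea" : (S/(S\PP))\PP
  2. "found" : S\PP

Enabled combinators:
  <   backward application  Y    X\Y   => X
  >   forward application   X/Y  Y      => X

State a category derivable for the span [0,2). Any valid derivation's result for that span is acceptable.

[0,3] S   >
  [0,2] S/(S\PP)   <
    [0,1] "slowly" : PP
    [1,2] "idea" : (S/(S\PP))\PP
  [2,3] "found" : S\PP

S/(S\PP)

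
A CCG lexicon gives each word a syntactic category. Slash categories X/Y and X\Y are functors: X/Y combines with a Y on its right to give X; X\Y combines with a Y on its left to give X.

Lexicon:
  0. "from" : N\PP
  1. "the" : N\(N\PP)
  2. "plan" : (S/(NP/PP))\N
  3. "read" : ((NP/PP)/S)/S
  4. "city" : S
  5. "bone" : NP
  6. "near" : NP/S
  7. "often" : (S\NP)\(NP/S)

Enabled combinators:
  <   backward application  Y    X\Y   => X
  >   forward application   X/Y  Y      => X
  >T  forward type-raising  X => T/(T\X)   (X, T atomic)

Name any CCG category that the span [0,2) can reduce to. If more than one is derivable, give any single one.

[0,8] S   >
  [0,3] S/(NP/PP)   <
    [0,2] N   <
      [0,1] "from" : N\PP
      [1,2] "the" : N\(N\PP)
    [2,3] "plan" : (S/(NP/PP))\N
  [3,8] NP/PP   >
    [3,5] (NP/PP)/S   >
      [3,4] "read" : ((NP/PP)/S)/S
      [4,5] "city" : S
    [5,8] S   >
      [5,6] S/(S\NP)   >T
        [5,6] "bone" : NP
      [6,8] S\NP   <
        [6,7] "near" : NP/S
        [7,8] "often" : (S\NP)\(NP/S)

N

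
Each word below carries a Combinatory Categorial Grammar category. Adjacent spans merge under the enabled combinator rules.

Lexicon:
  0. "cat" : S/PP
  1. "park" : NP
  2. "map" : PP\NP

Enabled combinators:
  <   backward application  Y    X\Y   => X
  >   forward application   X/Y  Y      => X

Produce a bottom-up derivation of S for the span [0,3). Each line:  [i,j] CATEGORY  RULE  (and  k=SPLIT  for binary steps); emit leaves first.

[0,3] S   >
  [0,1] "cat" : S/PP
  [1,3] PP   <
    [1,2] "park" : NP
    [2,3] "map" : PP\NP

[0,1] S/PP  lex  "cat"
[1,2] NP  lex  "park"
[2,3] PP\NP  lex  "map"
[1,3] PP  <  k=2
[0,3] S  >  k=1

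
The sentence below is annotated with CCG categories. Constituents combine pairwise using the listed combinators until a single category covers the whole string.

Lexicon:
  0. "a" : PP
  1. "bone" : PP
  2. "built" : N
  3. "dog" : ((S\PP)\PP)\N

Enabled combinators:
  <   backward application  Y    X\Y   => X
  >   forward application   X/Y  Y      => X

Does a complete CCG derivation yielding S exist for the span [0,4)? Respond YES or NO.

YES

[0,4] S   <
  [0,1] "a" : PP
  [1,4] S\PP   <
    [1,2] "bone" : PP
    [2,4] (S\PP)\PP   <
      [2,3] "built" : N
      [3,4] "dog" : ((S\PP)\PP)\N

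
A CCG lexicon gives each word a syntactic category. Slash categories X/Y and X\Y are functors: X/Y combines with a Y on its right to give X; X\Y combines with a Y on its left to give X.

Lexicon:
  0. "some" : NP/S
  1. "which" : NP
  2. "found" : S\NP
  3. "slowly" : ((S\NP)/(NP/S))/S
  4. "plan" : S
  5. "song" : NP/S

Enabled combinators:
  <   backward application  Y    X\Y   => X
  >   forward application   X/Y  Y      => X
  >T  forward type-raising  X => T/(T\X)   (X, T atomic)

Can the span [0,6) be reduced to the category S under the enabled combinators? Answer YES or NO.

YES

[0,6] S   <
  [0,3] NP   >
    [0,1] "some" : NP/S
    [1,3] S   <
      [1,2] "which" : NP
      [2,3] "found" : S\NP
  [3,6] S\NP   >
    [3,5] (S\NP)/(NP/S)   >
      [3,4] "slowly" : ((S\NP)/(NP/S))/S
      [4,5] "plan" : S
    [5,6] "song" : NP/S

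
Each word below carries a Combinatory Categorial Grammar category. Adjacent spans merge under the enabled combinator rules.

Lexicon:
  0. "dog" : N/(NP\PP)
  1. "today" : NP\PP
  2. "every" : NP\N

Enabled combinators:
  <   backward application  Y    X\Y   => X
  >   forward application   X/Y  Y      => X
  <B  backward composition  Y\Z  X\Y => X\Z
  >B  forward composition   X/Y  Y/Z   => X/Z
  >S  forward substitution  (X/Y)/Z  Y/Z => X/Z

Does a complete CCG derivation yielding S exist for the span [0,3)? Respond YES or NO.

N/(NP\PP) NP\PP NP\N
CKY chart[0,3] = {NP}; S ∉ chart

NO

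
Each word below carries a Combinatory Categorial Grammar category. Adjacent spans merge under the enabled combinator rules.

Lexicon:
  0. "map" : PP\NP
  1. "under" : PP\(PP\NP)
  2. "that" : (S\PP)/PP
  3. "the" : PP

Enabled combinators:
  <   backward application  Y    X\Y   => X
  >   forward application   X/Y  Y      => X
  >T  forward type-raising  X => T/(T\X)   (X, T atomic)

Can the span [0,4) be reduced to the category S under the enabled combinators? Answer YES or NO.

YES

[0,4] S   <
  [0,2] PP   <
    [0,1] "map" : PP\NP
    [1,2] "under" : PP\(PP\NP)
  [2,4] S\PP   >
    [2,3] "that" : (S\PP)/PP
    [3,4] "the" : PP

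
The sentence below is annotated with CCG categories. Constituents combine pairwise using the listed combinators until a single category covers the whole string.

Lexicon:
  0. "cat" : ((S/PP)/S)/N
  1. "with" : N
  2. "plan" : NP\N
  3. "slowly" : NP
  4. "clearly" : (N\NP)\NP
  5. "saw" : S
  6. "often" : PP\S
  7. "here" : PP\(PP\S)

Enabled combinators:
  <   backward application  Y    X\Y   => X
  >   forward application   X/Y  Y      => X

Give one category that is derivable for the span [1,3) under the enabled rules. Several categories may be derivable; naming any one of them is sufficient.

[0,8] S   >
  [0,6] S/PP   >
    [0,5] (S/PP)/S   >
      [0,1] "cat" : ((S/PP)/S)/N
      [1,5] N   <
        [1,3] NP   <
          [1,2] "with" : N
          [2,3] "plan" : NP\N
        [3,5] N\NP   <
          [3,4] "slowly" : NP
          [4,5] "clearly" : (N\NP)\NP
    [5,6] "saw" : S
  [6,8] PP   <
    [6,7] "often" : PP\S
    [7,8] "here" : PP\(PP\S)

NP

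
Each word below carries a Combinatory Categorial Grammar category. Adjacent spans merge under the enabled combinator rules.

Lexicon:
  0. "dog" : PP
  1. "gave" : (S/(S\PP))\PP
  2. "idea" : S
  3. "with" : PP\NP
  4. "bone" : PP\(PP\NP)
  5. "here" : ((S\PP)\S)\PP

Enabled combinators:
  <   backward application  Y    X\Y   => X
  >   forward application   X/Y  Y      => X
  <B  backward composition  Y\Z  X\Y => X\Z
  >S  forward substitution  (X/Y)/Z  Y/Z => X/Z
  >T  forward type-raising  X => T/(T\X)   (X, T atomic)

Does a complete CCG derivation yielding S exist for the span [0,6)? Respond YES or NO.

YES

[0,6] S   >
  [0,2] S/(S\PP)   <
    [0,1] "dog" : PP
    [1,2] "gave" : (S/(S\PP))\PP
  [2,6] S\PP   <
    [2,3] "idea" : S
    [3,6] (S\PP)\S   <
      [3,5] PP   <
        [3,4] "with" : PP\NP
        [4,5] "bone" : PP\(PP\NP)
      [5,6] "here" : ((S\PP)\S)\PP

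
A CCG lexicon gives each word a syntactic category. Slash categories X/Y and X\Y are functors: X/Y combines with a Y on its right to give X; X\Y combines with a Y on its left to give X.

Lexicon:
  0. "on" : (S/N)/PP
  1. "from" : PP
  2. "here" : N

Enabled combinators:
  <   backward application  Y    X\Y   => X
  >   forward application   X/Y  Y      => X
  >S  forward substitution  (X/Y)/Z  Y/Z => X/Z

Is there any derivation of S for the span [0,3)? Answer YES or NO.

YES

[0,3] S   >
  [0,2] S/N   >
    [0,1] "on" : (S/N)/PP
    [1,2] "from" : PP
  [2,3] "here" : N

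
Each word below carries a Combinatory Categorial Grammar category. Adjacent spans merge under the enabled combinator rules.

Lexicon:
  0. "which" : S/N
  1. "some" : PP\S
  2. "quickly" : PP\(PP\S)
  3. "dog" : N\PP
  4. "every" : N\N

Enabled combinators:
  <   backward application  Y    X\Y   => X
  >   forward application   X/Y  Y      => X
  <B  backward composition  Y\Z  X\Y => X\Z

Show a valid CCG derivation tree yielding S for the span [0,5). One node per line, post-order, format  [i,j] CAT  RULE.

[0,5] S   >
  [0,1] "which" : S/N
  [1,5] N   <
    [1,3] PP   <
      [1,2] "some" : PP\S
      [2,3] "quickly" : PP\(PP\S)
    [3,5] N\PP   <B
      [3,4] "dog" : N\PP
      [4,5] "every" : N\N

[0,1] S/N  lex  "which"
[1,2] PP\S  lex  "some"
[2,3] PP\(PP\S)  lex  "quickly"
[1,3] PP  <  k=2
[3,4] N\PP  lex  "dog"
[4,5] N\N  lex  "every"
[3,5] N\PP  <B  k=4
[1,5] N  <  k=3
[0,5] S  >  k=1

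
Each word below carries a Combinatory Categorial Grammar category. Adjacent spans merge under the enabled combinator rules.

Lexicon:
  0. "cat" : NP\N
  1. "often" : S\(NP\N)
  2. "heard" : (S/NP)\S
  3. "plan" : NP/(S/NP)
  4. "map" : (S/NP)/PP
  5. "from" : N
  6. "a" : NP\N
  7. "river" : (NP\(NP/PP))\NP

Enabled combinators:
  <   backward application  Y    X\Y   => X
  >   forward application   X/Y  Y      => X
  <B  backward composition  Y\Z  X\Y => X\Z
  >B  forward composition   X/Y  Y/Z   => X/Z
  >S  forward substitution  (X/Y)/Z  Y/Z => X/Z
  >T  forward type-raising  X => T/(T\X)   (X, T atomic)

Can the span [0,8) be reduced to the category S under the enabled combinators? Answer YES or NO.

[0,8] S   >
  [0,3] S/NP   <
    [0,2] S   <
      [0,1] "cat" : NP\N
      [1,2] "often" : S\(NP\N)
    [2,3] "heard" : (S/NP)\S
  [3,8] NP   <
    [3,5] NP/PP   >B
      [3,4] "plan" : NP/(S/NP)
      [4,5] "map" : (S/NP)/PP
    [5,8] NP\(NP/PP)   <
      [5,7] NP   >
        [5,6] NP/(NP\N)   >T
          [5,6] "from" : N
        [6,7] "a" : NP\N
      [7,8] "river" : (NP\(NP/PP))\NP

YES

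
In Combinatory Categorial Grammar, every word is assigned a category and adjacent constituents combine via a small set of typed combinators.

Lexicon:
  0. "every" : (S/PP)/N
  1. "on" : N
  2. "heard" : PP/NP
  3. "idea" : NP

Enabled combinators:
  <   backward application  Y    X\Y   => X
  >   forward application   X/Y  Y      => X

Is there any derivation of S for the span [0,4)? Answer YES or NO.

[0,4] S   >
  [0,2] S/PP   >
    [0,1] "every" : (S/PP)/N
    [1,2] "on" : N
  [2,4] PP   >
    [2,3] "heard" : PP/NP
    [3,4] "idea" : NP

YES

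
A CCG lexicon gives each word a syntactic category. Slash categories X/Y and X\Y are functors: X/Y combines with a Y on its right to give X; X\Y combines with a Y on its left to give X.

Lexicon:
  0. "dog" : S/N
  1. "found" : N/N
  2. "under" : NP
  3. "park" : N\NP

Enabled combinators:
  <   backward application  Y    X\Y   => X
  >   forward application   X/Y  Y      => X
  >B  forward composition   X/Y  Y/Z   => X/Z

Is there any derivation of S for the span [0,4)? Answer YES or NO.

YES

[0,4] S   >
  [0,2] S/N   >B
    [0,1] "dog" : S/N
    [1,2] "found" : N/N
  [2,4] N   <
    [2,3] "under" : NP
    [3,4] "park" : N\NP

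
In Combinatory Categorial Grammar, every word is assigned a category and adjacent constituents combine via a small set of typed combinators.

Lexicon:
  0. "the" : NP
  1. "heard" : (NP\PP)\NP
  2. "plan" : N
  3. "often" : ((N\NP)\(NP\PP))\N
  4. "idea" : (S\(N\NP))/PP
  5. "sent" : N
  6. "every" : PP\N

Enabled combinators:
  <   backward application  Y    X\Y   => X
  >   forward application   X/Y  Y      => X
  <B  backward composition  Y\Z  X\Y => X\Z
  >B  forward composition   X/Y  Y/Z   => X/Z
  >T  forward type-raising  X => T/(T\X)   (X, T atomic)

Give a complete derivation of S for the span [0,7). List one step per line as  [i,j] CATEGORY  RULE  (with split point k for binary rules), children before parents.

[0,7] S   <
  [0,4] N\NP   <
    [0,2] NP\PP   <
      [0,1] "the" : NP
      [1,2] "heard" : (NP\PP)\NP
    [2,4] (N\NP)\(NP\PP)   <
      [2,3] "plan" : N
      [3,4] "often" : ((N\NP)\(NP\PP))\N
  [4,7] S\(N\NP)   >
    [4,5] "idea" : (S\(N\NP))/PP
    [5,7] PP   <
      [5,6] "sent" : N
      [6,7] "every" : PP\N

[0,1] NP  lex  "the"
[1,2] (NP\PP)\NP  lex  "heard"
[0,2] NP\PP  <  k=1
[2,3] N  lex  "plan"
[3,4] ((N\NP)\(NP\PP))\N  lex  "often"
[2,4] (N\NP)\(NP\PP)  <  k=3
[0,4] N\NP  <  k=2
[4,5] (S\(N\NP))/PP  lex  "idea"
[5,6] N  lex  "sent"
[6,7] PP\N  lex  "every"
[5,7] PP  <  k=6
[4,7] S\(N\NP)  >  k=5
[0,7] S  <  k=4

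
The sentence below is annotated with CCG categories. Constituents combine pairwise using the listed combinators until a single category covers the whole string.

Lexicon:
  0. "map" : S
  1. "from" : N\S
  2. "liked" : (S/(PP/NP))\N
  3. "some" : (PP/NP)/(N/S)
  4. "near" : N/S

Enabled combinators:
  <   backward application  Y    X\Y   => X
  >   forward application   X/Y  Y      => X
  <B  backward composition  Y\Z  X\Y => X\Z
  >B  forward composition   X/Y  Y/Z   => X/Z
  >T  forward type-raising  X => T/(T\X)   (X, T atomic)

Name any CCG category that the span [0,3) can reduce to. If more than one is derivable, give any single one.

[0,5] S   >
  [0,3] S/(PP/NP)   <
    [0,2] N   <
      [0,1] "map" : S
      [1,2] "from" : N\S
    [2,3] "liked" : (S/(PP/NP))\N
  [3,5] PP/NP   >
    [3,4] "some" : (PP/NP)/(N/S)
    [4,5] "near" : N/S

S/(PP/NP)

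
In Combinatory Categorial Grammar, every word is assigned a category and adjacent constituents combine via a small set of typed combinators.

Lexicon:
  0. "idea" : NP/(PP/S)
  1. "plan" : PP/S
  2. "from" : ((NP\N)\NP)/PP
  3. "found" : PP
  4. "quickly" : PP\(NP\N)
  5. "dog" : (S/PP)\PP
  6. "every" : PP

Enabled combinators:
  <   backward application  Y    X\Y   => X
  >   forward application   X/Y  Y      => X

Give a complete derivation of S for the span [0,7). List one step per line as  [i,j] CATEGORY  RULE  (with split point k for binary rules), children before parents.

[0,7] S   >
  [0,6] S/PP   <
    [0,5] PP   <
      [0,4] NP\N   <
        [0,2] NP   >
          [0,1] "idea" : NP/(PP/S)
          [1,2] "plan" : PP/S
        [2,4] (NP\N)\NP   >
          [2,3] "from" : ((NP\N)\NP)/PP
          [3,4] "found" : PP
      [4,5] "quickly" : PP\(NP\N)
    [5,6] "dog" : (S/PP)\PP
  [6,7] "every" : PP

[0,1] NP/(PP/S)  lex  "idea"
[1,2] PP/S  lex  "plan"
[0,2] NP  >  k=1
[2,3] ((NP\N)\NP)/PP  lex  "from"
[3,4] PP  lex  "found"
[2,4] (NP\N)\NP  >  k=3
[0,4] NP\N  <  k=2
[4,5] PP\(NP\N)  lex  "quickly"
[0,5] PP  <  k=4
[5,6] (S/PP)\PP  lex  "dog"
[0,6] S/PP  <  k=5
[6,7] PP  lex  "every"
[0,7] S  >  k=6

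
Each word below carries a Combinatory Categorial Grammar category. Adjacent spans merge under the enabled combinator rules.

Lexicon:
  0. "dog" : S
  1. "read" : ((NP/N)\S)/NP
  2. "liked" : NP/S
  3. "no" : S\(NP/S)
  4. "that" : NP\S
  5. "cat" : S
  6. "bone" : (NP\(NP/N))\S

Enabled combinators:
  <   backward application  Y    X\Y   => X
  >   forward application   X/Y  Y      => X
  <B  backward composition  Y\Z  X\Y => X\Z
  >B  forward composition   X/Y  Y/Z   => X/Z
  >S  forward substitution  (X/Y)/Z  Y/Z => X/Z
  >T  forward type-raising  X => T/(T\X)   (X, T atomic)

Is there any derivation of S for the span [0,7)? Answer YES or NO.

NO

S ((NP/N)\S)/NP NP/S S\(NP/S) NP\S S (NP\(NP/N))\S
CKY chart[0,7] = {N/(N\NP), NP, NP/(NP\NP), PP/(PP\NP), S/(S\NP)}; S ∉ chart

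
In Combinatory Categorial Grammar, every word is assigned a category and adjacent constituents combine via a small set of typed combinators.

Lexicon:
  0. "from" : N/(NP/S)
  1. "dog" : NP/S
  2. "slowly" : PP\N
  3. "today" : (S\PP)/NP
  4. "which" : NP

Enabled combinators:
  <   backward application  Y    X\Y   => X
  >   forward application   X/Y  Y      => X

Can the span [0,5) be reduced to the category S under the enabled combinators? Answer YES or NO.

YES

[0,5] S   <
  [0,3] PP   <
    [0,2] N   >
      [0,1] "from" : N/(NP/S)
      [1,2] "dog" : NP/S
    [2,3] "slowly" : PP\N
  [3,5] S\PP   >
    [3,4] "today" : (S\PP)/NP
    [4,5] "which" : NP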